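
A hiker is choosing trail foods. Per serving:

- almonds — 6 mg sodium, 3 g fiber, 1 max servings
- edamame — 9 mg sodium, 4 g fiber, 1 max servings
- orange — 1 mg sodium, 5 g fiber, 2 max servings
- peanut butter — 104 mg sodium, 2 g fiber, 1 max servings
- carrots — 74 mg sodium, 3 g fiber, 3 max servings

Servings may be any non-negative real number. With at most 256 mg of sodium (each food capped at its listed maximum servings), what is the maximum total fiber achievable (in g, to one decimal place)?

Fiber per mg sodium: orange 5, almonds 0.5, edamame 0.4444, carrots 0.04054, peanut butter 0.01923.
Take 2 servings of orange: uses 2 mg sodium, +10.0 g fiber (running total 10.0 g).
Take 1 serving of almonds: uses 6 mg sodium, +3.0 g fiber (running total 13.0 g).
Take 1 serving of edamame: uses 9 mg sodium, +4.0 g fiber (running total 17.0 g).
Take 3 servings of carrots: uses 222 mg sodium, +9.0 g fiber (running total 26.0 g).
Take 0.1635 servings of peanut butter: uses 17 mg sodium, +0.3 g fiber (running total 26.3 g).
Filling greedily by fiber-per-mg sodium is optimal for one linear limit, giving 26.3 g.

26.3 g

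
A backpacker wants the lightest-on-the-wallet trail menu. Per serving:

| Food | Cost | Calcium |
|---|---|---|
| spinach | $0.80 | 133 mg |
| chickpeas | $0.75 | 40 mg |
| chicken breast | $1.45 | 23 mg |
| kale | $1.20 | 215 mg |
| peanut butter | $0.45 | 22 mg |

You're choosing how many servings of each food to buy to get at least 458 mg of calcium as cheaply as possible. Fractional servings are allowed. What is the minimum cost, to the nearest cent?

$2.56

Cost per mg of calcium: kale $0.0056, spinach $0.0060, chickpeas $0.0187, peanut butter $0.0205, chicken breast $0.0630.
With no serving limits, use only kale: 458 mg / 215 mg = 2.13 servings × $1.20 = $2.56.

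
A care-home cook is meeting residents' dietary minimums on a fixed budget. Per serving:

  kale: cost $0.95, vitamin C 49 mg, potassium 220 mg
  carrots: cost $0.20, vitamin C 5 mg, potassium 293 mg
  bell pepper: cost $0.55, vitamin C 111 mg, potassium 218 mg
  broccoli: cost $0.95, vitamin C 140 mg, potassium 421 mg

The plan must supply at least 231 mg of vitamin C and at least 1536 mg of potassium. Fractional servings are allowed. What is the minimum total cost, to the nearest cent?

Check every corner: each single food scaled to meet both minima, and each pair solved so both constraints bind.
kale only: max(231/49, 1536/220) = 6.982 servings → $6.63.
carrots only: max(231/5, 1536/293) = 46.2 servings → $9.24.
bell pepper only: max(231/111, 1536/218) = 7.046 servings → $3.88.
broccoli only: max(231/140, 1536/421) = 3.648 servings → $3.47.
kale + carrots with both tight: 4.526 servings and 1.844 servings → $4.67.
kale + bell pepper: intersection lies outside the first quadrant.
kale + broccoli: the both-tight solution has a negative serving — not a feasible corner.
carrots + bell pepper with both tight: 3.822 servings and 1.909 servings → $1.81.
carrots + broccoli with both tight: 3.027 servings and 1.542 servings → $2.07.
bell pepper + broccoli with both targets exact would need a negative amount; discard.
The minimum over all feasible corners is $1.81.

$1.81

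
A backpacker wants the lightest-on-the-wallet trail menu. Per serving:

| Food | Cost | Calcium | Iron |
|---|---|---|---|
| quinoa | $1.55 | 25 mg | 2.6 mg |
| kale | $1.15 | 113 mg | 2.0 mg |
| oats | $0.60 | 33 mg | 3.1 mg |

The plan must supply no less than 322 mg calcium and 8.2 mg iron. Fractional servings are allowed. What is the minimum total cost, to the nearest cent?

$3.54

With two linear requirements the optimum uses one or two foods; enumerate the corners.
quinoa only: max(322/25, 8.2/2.6) = 12.88 servings → $19.96.
kale only: max(322/113, 8.2/2.0) = 4.1 servings → $4.71.
oats only: max(322/33, 8.2/3.1) = 9.758 servings → $5.85.
quinoa + kale with both tight: 1.159 servings and 2.593 servings → $4.78.
quinoa + oats: the both-tight solution has a negative serving — not a feasible corner.
kale + oats with both tight: 2.559 servings and 0.994 servings → $3.54.
So the least-cost plan costs $3.54.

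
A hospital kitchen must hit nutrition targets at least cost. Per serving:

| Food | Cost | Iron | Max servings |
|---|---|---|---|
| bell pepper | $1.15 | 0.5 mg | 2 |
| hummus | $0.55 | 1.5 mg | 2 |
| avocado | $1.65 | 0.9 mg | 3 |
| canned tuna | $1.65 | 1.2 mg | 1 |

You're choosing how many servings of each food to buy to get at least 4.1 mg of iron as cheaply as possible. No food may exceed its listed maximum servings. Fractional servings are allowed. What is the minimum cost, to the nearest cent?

Cost per mg of iron: hummus $0.3667, canned tuna $1.3750, avocado $1.8333, bell pepper $2.3000.
Take 2 servings of hummus: +3.0 mg iron for $1.10 (total $1.10, still need 1.1 mg).
Take 0.9167 servings of canned tuna: +1.1 mg iron for $1.51 (total $2.61, still need 0.0 mg).
Filling from the cheapest source first is optimal under one linear minimum: $2.61.

$2.61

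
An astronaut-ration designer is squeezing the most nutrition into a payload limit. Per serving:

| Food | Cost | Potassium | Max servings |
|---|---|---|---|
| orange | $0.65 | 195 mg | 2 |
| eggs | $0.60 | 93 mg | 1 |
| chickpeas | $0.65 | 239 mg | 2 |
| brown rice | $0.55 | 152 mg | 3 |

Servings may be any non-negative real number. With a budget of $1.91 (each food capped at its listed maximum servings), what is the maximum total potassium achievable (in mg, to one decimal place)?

Potassium per dollar: chickpeas 367.7, orange 300, brown rice 276.4, eggs 155.
Take 2 servings of chickpeas: spends $1.30, +478.0 mg potassium (running total 478.0 mg).
Take 0.9385 servings of orange: spends $0.61, +183.0 mg potassium (running total 661.0 mg).
Greedy by best ratio exhausts the cost allowance optimally: 661.0 mg.

661.0 mg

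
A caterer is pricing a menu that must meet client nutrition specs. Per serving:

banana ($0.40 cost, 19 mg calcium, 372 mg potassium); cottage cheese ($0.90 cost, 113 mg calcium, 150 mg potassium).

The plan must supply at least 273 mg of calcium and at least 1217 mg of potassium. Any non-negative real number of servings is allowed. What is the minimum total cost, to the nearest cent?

An LP optimum is at a vertex; with two nutrient constraints at most two foods are used. Check each candidate.
banana only: max(273/19, 1217/372) = 14.37 servings → $5.75.
cottage cheese only: max(273/113, 1217/150) = 8.113 servings → $7.30.
banana + cottage cheese with both tight: 2.464 servings and 2.002 servings → $2.79.
So the least-cost plan costs $2.79.

$2.79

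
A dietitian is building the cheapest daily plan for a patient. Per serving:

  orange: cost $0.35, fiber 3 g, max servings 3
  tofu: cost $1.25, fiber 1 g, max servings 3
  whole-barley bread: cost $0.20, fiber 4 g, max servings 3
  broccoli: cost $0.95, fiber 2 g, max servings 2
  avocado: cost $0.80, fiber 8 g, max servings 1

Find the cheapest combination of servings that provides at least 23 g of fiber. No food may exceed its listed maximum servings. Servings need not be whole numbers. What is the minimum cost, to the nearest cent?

Cost per g of fiber: whole-barley bread $0.0500, avocado $0.1000, orange $0.1167, broccoli $0.4750, tofu $1.2500.
Take 3 servings of whole-barley bread: +12.0 g fiber for $0.60 (total $0.60, still need 11.0 g).
Take 1 serving of avocado: +8.0 g fiber for $0.80 (total $1.40, still need 3.0 g).
Take 1 serving of orange: +3.0 g fiber for $0.35 (total $1.75, still need 0.0 g).
Greedy by cheapest-per-g is optimal for a single linear constraint, so the minimum cost is $1.75.

$1.75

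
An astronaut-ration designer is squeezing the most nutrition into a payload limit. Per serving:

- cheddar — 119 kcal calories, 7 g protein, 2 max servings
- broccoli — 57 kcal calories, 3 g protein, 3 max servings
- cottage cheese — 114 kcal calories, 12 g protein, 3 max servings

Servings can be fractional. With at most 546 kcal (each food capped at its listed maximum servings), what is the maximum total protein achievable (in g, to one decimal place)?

Protein per kcal: cottage cheese 0.1053, cheddar 0.05882, broccoli 0.05263.
Take 3 servings of cottage cheese: uses 342 kcal, +36.0 g protein (running total 36.0 g).
Take 1.714 servings of cheddar: uses 204 kcal, +12.0 g protein (running total 48.0 g).
Filling greedily by protein-per-kcal is optimal for one linear limit, giving 48.0 g.

48.0 g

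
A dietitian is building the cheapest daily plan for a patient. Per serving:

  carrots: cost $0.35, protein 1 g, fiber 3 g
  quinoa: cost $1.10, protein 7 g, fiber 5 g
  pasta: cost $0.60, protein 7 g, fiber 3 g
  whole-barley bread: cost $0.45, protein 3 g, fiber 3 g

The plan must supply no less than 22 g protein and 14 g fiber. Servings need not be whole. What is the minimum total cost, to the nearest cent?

With two linear requirements the optimum uses one or two foods; enumerate the corners.
carrots only: max(22/1, 14/3) = 22 servings → $7.70.
quinoa only: max(22/7, 14/5) = 3.143 servings → $3.46.
pasta only: max(22/7, 14/3) = 4.667 servings → $2.80.
whole-barley bread only: max(22/3, 14/3) = 7.333 servings → $3.30.
carrots + quinoa: intersection lies outside the first quadrant.
carrots + pasta with both tight: 1.778 servings and 2.889 servings → $2.36.
carrots + whole-barley bread: intersection lies outside the first quadrant.
quinoa + pasta with both tight: 2.286 servings and 0.8571 servings → $3.03.
quinoa + whole-barley bread: the both-tight solution has a negative serving — not a feasible corner.
pasta + whole-barley bread with both tight: 2 servings and 2.667 servings → $2.40.
Cheapest feasible corner: $2.36.

$2.36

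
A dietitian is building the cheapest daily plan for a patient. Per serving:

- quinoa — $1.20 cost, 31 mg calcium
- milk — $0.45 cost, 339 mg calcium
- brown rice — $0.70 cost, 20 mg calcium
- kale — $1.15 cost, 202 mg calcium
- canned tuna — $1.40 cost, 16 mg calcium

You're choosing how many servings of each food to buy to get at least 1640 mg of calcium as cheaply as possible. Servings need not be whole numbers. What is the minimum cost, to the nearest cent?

Cost per mg of calcium: milk $0.0013, kale $0.0057, brown rice $0.0350, quinoa $0.0387, canned tuna $0.0875.
With no serving limits, use only milk: 1640 mg / 339 mg = 4.838 servings × $0.45 = $2.18.

$2.18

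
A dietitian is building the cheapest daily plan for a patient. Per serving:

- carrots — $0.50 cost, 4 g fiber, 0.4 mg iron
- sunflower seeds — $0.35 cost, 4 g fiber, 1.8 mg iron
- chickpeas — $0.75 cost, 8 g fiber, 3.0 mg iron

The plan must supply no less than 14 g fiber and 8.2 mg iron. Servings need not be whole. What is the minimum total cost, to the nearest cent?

Minimising a linear cost over {fiber ≥ 14, iron ≥ 8.2, servings ≥ 0} — the optimum is at a vertex, using one or two foods.
carrots only: max(14/4, 8.2/0.4) = 20.5 servings → $10.25.
sunflower seeds only: max(14/4, 8.2/1.8) = 4.556 servings → $1.59.
chickpeas only: max(14/8, 8.2/3.0) = 2.733 servings → $2.05.
carrots + sunflower seeds with both targets exact would need a negative amount; discard.
carrots + chickpeas with both targets exact would need a negative amount; discard.
sunflower seeds + chickpeas: the both-tight solution has a negative serving — not a feasible corner.
Cheapest feasible corner: $1.59.

$1.59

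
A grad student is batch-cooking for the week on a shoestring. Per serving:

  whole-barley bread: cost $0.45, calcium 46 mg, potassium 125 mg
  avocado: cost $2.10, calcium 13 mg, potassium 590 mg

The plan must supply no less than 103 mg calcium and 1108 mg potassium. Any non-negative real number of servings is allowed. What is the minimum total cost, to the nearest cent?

$3.95

Minimising a linear cost over {calcium ≥ 103, potassium ≥ 1108, servings ≥ 0} — the optimum is at a vertex, using one or two foods.
whole-barley bread only: max(103/46, 1108/125) = 8.864 servings → $3.99.
avocado only: max(103/13, 1108/590) = 7.923 servings → $16.64.
whole-barley bread + avocado with both tight: 1.817 servings and 1.493 servings → $3.95.
So the least-cost plan costs $3.95.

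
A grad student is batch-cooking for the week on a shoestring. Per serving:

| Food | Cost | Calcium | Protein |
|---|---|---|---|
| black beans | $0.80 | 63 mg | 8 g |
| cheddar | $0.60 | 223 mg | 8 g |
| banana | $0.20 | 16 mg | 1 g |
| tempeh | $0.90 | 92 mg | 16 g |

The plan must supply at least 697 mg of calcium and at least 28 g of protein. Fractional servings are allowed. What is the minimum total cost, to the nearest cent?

$2.03

An LP optimum is at a vertex; with two nutrient constraints at most two foods are used. Check each candidate.
black beans only: max(697/63, 28/8) = 11.06 servings → $8.85.
cheddar only: max(697/223, 28/8) = 3.5 servings → $2.10.
banana only: max(697/16, 28/1) = 43.56 servings → $8.71.
tempeh only: max(697/92, 28/16) = 7.576 servings → $6.82.
black beans + cheddar with both tight: 0.5219 servings and 2.978 servings → $2.20.
black beans + banana with both targets exact would need a negative amount; discard.
black beans + tempeh with both targets exact would need a negative amount; discard.
cheddar + banana with both tight: 2.621 servings and 7.032 servings → $2.98.
cheddar + tempeh with both tight: 3.028 servings and 0.2359 servings → $2.03.
banana + tempeh: intersection lies outside the first quadrant.
So the least-cost plan costs $2.03.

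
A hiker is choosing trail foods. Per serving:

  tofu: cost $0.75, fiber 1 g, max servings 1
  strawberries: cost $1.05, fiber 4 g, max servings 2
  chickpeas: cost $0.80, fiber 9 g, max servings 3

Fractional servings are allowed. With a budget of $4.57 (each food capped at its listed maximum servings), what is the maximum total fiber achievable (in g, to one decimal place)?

Fiber per dollar: chickpeas 11.25, strawberries 3.81, tofu 1.333.
Take 3 servings of chickpeas: spends $2.40, +27.0 g fiber (running total 27.0 g).
Take 2 servings of strawberries: spends $2.10, +8.0 g fiber (running total 35.0 g).
Take 0.09333 servings of tofu: spends $0.07, +0.1 g fiber (running total 35.1 g).
Greedy by best ratio exhausts the cost allowance optimally: 35.1 g.

35.1 g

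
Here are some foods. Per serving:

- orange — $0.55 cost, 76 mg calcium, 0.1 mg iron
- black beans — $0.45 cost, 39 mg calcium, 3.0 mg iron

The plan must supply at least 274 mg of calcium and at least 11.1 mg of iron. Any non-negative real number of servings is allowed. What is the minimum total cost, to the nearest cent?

This is a tiny linear program; its minimum lies at a vertex of the feasible set. List the vertices and price them.
orange only: max(274/76, 11.1/0.1) = 111 servings → $61.05.
black beans only: max(274/39, 11.1/3.0) = 7.026 servings → $3.16.
orange + black beans with both tight: 1.736 servings and 3.642 servings → $2.59.
Cheapest feasible corner: $2.59.

$2.59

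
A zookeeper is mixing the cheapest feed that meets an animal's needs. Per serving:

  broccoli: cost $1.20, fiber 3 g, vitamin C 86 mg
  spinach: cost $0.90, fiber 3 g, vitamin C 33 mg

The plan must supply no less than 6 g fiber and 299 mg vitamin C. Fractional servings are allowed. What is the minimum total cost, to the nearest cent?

For a min-cost LP with two ≥-constraints, a basic feasible solution has at most two positive variables.
broccoli only: max(6/3, 299/86) = 3.477 servings → $4.17.
spinach only: max(6/3, 299/33) = 9.061 servings → $8.15.
broccoli + spinach: intersection lies outside the first quadrant.
Cheapest feasible corner: $4.17.

$4.17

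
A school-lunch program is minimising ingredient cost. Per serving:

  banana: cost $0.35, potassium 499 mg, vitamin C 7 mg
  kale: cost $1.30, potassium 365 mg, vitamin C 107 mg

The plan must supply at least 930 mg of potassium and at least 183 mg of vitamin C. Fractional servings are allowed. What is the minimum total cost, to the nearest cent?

For a min-cost LP with two ≥-constraints, a basic feasible solution has at most two positive variables.
banana only: max(930/499, 183/7) = 26.14 servings → $9.15.
kale only: max(930/365, 183/107) = 2.548 servings → $3.31.
banana + kale with both tight: 0.6435 servings and 1.668 servings → $2.39.
The minimum over all feasible corners is $2.39.

$2.39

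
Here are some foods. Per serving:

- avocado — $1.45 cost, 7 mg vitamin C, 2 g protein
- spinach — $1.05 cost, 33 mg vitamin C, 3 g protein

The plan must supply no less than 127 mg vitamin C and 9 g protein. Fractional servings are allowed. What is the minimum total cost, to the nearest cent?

Minimising a linear cost over {vitamin C ≥ 127, protein ≥ 9, servings ≥ 0} — the optimum is at a vertex, using one or two foods.
avocado only: max(127/7, 9/2) = 18.14 servings → $26.31.
spinach only: max(127/33, 9/3) = 3.848 servings → $4.04.
avocado + spinach with both targets exact would need a negative amount; discard.
So the least-cost plan costs $4.04.

$4.04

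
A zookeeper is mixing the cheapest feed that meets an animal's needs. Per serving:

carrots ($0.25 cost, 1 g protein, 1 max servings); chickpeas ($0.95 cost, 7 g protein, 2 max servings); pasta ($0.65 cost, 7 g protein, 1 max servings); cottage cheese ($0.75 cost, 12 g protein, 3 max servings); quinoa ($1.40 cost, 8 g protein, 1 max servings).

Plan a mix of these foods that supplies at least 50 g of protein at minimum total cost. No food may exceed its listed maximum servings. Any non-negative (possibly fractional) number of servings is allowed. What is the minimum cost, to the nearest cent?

$3.85

Cost per g of protein: cottage cheese $0.0625, pasta $0.0929, chickpeas $0.1357, quinoa $0.1750, carrots $0.2500.
Take 3 servings of cottage cheese: +36.0 g protein for $2.25 (total $2.25, still need 14.0 g).
Take 1 serving of pasta: +7.0 g protein for $0.65 (total $2.90, still need 7.0 g).
Take 1 serving of chickpeas: +7.0 g protein for $0.95 (total $3.85, still need 0.0 g).
Greedy by cheapest-per-g is optimal for a single linear constraint, so the minimum cost is $3.85.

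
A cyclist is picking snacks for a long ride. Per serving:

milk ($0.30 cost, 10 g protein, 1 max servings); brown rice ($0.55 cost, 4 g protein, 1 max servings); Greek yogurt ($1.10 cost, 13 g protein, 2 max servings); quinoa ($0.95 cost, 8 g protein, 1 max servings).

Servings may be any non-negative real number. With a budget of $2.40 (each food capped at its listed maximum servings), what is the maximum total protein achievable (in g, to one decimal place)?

34.8 g

Protein per dollar: milk 33.33, Greek yogurt 11.82, quinoa 8.421, brown rice 7.273.
Take 1 serving of milk: spends $0.30, +10.0 g protein (running total 10.0 g).
Take 1.909 servings of Greek yogurt: spends $2.10, +24.8 g protein (running total 34.8 g).
Filling greedily by protein-per-dollar is optimal for one linear limit, giving 34.8 g.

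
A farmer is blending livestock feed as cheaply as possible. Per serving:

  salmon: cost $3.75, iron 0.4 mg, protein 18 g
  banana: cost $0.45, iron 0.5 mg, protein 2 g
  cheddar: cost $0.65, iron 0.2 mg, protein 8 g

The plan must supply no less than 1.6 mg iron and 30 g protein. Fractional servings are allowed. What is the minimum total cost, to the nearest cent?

For a min-cost LP with two ≥-constraints, a basic feasible solution has at most two positive variables.
salmon only: max(1.6/0.4, 30/18) = 4 servings → $15.00.
banana only: max(1.6/0.5, 30/2) = 15 servings → $6.75.
cheddar only: max(1.6/0.2, 30/8) = 8 servings → $5.20.
salmon + banana with both tight: 1.439 servings and 2.049 servings → $6.32.
salmon + cheddar with both targets exact would need a negative amount; discard.
banana + cheddar with both tight: 1.889 servings and 3.278 servings → $2.98.
So the least-cost plan costs $2.98.

$2.98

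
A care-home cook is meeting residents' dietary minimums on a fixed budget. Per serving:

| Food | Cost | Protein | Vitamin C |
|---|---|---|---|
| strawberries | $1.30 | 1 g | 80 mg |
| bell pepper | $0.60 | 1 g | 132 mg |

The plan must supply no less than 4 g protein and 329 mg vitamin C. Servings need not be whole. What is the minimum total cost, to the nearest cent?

$2.40

Check every corner: each single food scaled to meet both minima, and each pair solved so both constraints bind.
strawberries only: max(4/1, 329/80) = 4.112 servings → $5.35.
bell pepper only: max(4/1, 329/132) = 4 servings → $2.40.
strawberries + bell pepper with both tight: 3.827 servings and 0.1731 servings → $5.08.
So the least-cost plan costs $2.40.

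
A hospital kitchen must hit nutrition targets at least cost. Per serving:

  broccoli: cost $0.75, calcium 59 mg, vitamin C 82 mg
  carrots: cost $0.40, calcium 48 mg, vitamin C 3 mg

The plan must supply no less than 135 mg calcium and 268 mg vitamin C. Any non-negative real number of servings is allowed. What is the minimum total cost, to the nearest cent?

Minimising a linear cost over {calcium ≥ 135, vitamin C ≥ 268, servings ≥ 0} — the optimum is at a vertex, using one or two foods.
broccoli only: max(135/59, 268/82) = 3.268 servings → $2.45.
carrots only: max(135/48, 268/3) = 89.33 servings → $35.73.
broccoli + carrots: the both-tight solution has a negative serving — not a feasible corner.
So the least-cost plan costs $2.45.

$2.45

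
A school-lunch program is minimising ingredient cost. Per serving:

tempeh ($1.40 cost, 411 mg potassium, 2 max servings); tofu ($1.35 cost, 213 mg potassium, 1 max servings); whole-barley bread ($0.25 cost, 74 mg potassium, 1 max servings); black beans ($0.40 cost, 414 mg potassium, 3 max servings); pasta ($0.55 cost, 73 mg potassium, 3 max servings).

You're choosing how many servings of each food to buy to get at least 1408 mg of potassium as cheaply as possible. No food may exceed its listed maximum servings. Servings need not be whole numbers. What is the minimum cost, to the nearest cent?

$1.76

Cost per mg of potassium: black beans $0.0010, whole-barley bread $0.0034, tempeh $0.0034, tofu $0.0063, pasta $0.0075.
Take 3 servings of black beans: +1242.0 mg potassium for $1.20 (total $1.20, still need 166.0 mg).
Take 1 serving of whole-barley bread: +74.0 mg potassium for $0.25 (total $1.45, still need 92.0 mg).
Take 0.2238 servings of tempeh: +92.0 mg potassium for $0.31 (total $1.76, still need 0.0 mg).
Greedy by cheapest-per-mg is optimal for a single linear constraint, so the minimum cost is $1.76.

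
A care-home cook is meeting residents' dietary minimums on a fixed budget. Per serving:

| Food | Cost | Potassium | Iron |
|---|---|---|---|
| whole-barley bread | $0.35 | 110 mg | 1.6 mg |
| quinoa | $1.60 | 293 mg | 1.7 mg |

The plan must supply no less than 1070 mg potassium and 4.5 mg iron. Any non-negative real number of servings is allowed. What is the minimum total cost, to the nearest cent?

$3.40

whole-barley bread only: max(1070/110, 4.5/1.6) = 9.727 servings → $3.40.
quinoa only: max(1070/293, 4.5/1.7) = 3.652 servings → $5.84.
whole-barley bread + quinoa: the both-tight solution has a negative serving — not a feasible corner.
Cheapest feasible corner: $3.40.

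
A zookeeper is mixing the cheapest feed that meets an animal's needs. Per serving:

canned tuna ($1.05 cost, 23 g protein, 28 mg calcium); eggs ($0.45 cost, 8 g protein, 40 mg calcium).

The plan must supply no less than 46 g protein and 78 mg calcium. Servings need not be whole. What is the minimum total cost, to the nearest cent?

$2.16

Compare the cost at each extreme point of the feasible region.
canned tuna only: max(46/23, 78/28) = 2.786 servings → $2.92.
eggs only: max(46/8, 78/40) = 5.75 servings → $2.59.
canned tuna + eggs with both tight: 1.747 servings and 0.727 servings → $2.16.
The minimum over all feasible corners is $2.16.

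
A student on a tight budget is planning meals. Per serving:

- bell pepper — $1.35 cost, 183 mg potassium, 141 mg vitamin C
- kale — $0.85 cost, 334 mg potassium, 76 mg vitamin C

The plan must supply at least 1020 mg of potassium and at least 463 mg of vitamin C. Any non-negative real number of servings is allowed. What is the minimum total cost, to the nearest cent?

$4.65

bell pepper only: max(1020/183, 463/141) = 5.574 servings → $7.52.
kale only: max(1020/334, 463/76) = 6.092 servings → $5.18.
bell pepper + kale with both tight: 2.324 servings and 1.781 servings → $4.65.
Cheapest feasible corner: $4.65.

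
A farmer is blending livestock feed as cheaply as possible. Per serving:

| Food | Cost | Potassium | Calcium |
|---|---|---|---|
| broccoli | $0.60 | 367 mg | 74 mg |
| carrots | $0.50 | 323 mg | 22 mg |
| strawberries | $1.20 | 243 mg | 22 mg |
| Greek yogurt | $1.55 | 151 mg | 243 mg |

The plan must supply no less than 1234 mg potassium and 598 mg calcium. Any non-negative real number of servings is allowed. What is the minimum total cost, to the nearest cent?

$4.16

A basic optimal solution has at most two foods positive. Try each food alone and each pair with both targets met exactly.
broccoli only: max(1234/367, 598/74) = 8.081 servings → $4.85.
carrots only: max(1234/323, 598/22) = 27.18 servings → $13.59.
strawberries only: max(1234/243, 598/22) = 27.18 servings → $32.62.
Greek yogurt only: max(1234/151, 598/243) = 8.172 servings → $12.67.
broccoli + carrots with both targets exact would need a negative amount; discard.
broccoli + strawberries: the both-tight solution has a negative serving — not a feasible corner.
broccoli + Greek yogurt with both tight: 2.686 servings and 1.643 servings → $4.16.
carrots + strawberries: the both-tight solution has a negative serving — not a feasible corner.
carrots + Greek yogurt with both tight: 2.788 servings and 2.208 servings → $4.82.
strawberries + Greek yogurt with both tight: 3.761 servings and 2.12 servings → $7.80.
The minimum over all feasible corners is $4.16.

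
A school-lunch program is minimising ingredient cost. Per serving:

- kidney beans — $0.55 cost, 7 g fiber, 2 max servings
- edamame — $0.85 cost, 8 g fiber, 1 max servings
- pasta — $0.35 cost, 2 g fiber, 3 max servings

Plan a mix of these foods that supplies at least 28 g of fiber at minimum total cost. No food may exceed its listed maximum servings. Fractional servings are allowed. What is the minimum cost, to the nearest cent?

Cost per g of fiber: kidney beans $0.0786, edamame $0.1062, pasta $0.1750.
Take 2 servings of kidney beans: +14.0 g fiber for $1.10 (total $1.10, still need 14.0 g).
Take 1 serving of edamame: +8.0 g fiber for $0.85 (total $1.95, still need 6.0 g).
Take 3 servings of pasta: +6.0 g fiber for $1.05 (total $3.00, still need 0.0 g).
Greedy by cheapest-per-g is optimal for a single linear constraint, so the minimum cost is $3.00.

$3.00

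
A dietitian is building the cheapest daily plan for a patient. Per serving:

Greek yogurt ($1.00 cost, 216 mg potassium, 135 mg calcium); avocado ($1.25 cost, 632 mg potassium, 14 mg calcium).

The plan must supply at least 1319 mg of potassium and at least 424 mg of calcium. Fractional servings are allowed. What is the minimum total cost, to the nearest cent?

Greek yogurt only: max(1319/216, 424/135) = 6.106 servings → $6.11.
avocado only: max(1319/632, 424/14) = 30.29 servings → $37.86.
Greek yogurt + avocado with both tight: 3.032 servings and 1.051 servings → $4.35.
Cheapest feasible corner: $4.35.

$4.35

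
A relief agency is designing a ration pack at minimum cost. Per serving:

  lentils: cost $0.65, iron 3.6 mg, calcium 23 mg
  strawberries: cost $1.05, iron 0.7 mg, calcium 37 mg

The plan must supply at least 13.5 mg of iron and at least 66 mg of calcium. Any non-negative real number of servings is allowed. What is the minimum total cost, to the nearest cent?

$2.44

Check every corner: each single food scaled to meet both minima, and each pair solved so both constraints bind.
lentils only: max(13.5/3.6, 66/23) = 3.75 servings → $2.44.
strawberries only: max(13.5/0.7, 66/37) = 19.29 servings → $20.25.
lentils + strawberries with both targets exact would need a negative amount; discard.
The minimum over all feasible corners is $2.44.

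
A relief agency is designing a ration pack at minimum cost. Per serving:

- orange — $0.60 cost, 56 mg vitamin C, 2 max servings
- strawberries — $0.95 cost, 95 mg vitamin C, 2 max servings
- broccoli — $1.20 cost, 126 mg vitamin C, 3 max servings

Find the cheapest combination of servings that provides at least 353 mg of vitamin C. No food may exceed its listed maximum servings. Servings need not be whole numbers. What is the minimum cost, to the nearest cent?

Cost per mg of vitamin C: broccoli $0.0095, strawberries $0.0100, orange $0.0107.
Take 2.802 servings of broccoli: +353.0 mg vitamin C for $3.36 (total $3.36, still need 0.0 mg).
Filling from the cheapest source first is optimal under one linear minimum: $3.36.

$3.36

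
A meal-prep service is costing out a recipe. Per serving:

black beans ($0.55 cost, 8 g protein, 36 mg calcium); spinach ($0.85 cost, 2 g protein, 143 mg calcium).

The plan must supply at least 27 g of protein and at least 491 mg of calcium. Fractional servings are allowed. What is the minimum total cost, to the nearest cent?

black beans only: max(27/8, 491/36) = 13.64 servings → $7.50.
spinach only: max(27/2, 491/143) = 13.5 servings → $11.47.
black beans + spinach with both tight: 2.686 servings and 2.757 servings → $3.82.
Cheapest feasible corner: $3.82.

$3.82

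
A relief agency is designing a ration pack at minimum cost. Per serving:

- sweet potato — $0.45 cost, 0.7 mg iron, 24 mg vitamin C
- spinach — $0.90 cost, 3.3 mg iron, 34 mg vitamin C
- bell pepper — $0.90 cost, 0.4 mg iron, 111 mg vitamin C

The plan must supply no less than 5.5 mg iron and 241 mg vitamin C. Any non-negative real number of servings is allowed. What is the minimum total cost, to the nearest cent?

Two binding constraints pin down two serving amounts, so the optimal mix uses at most two foods. The candidates are each food alone (scaled to the tighter of iron/vitamin C) and each pair with both constraints tight.
sweet potato only: max(5.5/0.7, 241/24) = 10.04 servings → $4.52.
spinach only: max(5.5/3.3, 241/34) = 7.088 servings → $6.38.
bell pepper only: max(5.5/0.4, 241/111) = 13.75 servings → $12.38.
sweet potato + spinach: intersection lies outside the first quadrant.
sweet potato + bell pepper with both tight: 7.549 servings and 0.5389 servings → $3.88.
spinach + bell pepper with both tight: 1.458 servings and 1.725 servings → $2.86.
So the least-cost plan costs $2.86.

$2.86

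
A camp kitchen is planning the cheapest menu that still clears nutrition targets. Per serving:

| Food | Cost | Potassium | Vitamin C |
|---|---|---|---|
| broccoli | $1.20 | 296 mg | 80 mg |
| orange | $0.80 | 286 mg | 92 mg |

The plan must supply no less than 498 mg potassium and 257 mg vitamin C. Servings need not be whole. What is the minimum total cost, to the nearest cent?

$2.23

For a min-cost LP with two ≥-constraints, a basic feasible solution has at most two positive variables.
broccoli only: max(498/296, 257/80) = 3.212 servings → $3.85.
orange only: max(498/286, 257/92) = 2.793 servings → $2.23.
broccoli + orange: the both-tight solution has a negative serving — not a feasible corner.
The minimum over all feasible corners is $2.23.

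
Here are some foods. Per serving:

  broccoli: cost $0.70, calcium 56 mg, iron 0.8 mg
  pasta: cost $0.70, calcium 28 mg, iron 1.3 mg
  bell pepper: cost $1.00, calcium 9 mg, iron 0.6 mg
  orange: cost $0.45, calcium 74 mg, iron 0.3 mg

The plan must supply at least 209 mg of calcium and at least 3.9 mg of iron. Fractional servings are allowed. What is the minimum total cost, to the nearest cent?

An LP optimum is at a vertex; with two nutrient constraints at most two foods are used. Check each candidate.
broccoli only: max(209/56, 3.9/0.8) = 4.875 servings → $3.41.
pasta only: max(209/28, 3.9/1.3) = 7.464 servings → $5.22.
bell pepper only: max(209/9, 3.9/0.6) = 23.22 servings → $23.22.
orange only: max(209/74, 3.9/0.3) = 13 servings → $5.85.
broccoli + pasta with both tight: 3.224 servings and 1.016 servings → $2.97.
broccoli + bell pepper with both tight: 3.42 servings and 1.939 servings → $4.33.
broccoli + orange with both targets exact would need a negative amount; discard.
pasta + bell pepper: intersection lies outside the first quadrant.
pasta + orange with both tight: 2.573 servings and 1.851 servings → $2.63.
bell pepper + orange with both tight: 5.417 servings and 2.165 servings → $6.39.
Cheapest feasible corner: $2.63.

$2.63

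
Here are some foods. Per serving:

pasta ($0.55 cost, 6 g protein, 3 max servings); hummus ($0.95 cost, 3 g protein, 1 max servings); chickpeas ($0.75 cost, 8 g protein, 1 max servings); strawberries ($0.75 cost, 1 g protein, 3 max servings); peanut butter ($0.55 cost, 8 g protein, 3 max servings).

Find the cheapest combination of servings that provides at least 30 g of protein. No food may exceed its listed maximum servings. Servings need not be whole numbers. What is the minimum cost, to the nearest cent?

Cost per g of protein: peanut butter $0.0688, pasta $0.0917, chickpeas $0.0938, hummus $0.3167, strawberries $0.7500.
Take 3 servings of peanut butter: +24.0 g protein for $1.65 (total $1.65, still need 6.0 g).
Take 1 serving of pasta: +6.0 g protein for $0.55 (total $2.20, still need 0.0 g).
Greedy by cheapest-per-g is optimal for a single linear constraint, so the minimum cost is $2.20.

$2.20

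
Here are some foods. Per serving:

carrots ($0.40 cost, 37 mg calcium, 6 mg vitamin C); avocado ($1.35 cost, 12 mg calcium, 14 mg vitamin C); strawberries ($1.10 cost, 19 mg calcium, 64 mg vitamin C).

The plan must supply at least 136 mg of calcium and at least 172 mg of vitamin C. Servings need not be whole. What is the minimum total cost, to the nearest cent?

Compare the cost at each extreme point of the feasible region.
carrots only: max(136/37, 172/6) = 28.67 servings → $11.47.
avocado only: max(136/12, 172/14) = 12.29 servings → $16.59.
strawberries only: max(136/19, 172/64) = 7.158 servings → $7.87.
carrots + avocado: intersection lies outside the first quadrant.
carrots + strawberries with both tight: 2.412 servings and 2.461 servings → $3.67.
avocado + strawberries with both tight: 10.83 servings and 0.3187 servings → $14.97.
So the least-cost plan costs $3.67.

$3.67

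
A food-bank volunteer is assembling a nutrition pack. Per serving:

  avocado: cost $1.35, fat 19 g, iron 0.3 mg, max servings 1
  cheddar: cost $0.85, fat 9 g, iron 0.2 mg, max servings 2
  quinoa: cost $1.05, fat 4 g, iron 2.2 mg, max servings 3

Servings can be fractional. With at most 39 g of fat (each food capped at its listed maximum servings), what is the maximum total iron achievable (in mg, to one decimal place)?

Iron per g fat: quinoa 0.55, cheddar 0.02222, avocado 0.01579.
Take 3 servings of quinoa: uses 12 g fat, +6.6 mg iron (running total 6.6 mg).
Take 2 servings of cheddar: uses 18 g fat, +0.4 mg iron (running total 7.0 mg).
Take 0.4737 servings of avocado: uses 9 g fat, +0.1 mg iron (running total 7.1 mg).
Filling greedily by iron-per-g fat is optimal for one linear limit, giving 7.1 mg.

7.1 mg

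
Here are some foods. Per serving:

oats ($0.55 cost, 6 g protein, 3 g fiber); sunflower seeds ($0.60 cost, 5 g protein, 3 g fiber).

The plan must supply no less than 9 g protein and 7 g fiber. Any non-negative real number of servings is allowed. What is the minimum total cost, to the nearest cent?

With two linear requirements the optimum uses one or two foods; enumerate the corners.
oats only: max(9/6, 7/3) = 2.333 servings → $1.28.
sunflower seeds only: max(9/5, 7/3) = 2.333 servings → $1.40.
oats + sunflower seeds with both targets exact would need a negative amount; discard.
The minimum over all feasible corners is $1.28.

$1.28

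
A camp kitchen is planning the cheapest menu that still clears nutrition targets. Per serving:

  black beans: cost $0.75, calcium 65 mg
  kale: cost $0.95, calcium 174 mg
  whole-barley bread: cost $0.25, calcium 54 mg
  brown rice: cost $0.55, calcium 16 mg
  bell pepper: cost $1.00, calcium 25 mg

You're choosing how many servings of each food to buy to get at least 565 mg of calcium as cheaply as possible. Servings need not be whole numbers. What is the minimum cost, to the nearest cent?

Cost per mg of calcium: whole-barley bread $0.0046, kale $0.0055, black beans $0.0115, brown rice $0.0344, bell pepper $0.0400.
With no serving limits, use only whole-barley bread: 565 mg / 54 mg = 10.46 servings × $0.25 = $2.62.

$2.62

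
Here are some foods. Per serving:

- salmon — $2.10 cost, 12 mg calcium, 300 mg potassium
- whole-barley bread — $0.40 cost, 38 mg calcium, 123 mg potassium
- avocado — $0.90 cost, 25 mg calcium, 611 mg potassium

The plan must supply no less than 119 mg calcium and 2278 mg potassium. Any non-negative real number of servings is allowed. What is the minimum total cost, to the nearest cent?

$3.53

salmon only: max(119/12, 2278/300) = 9.917 servings → $20.82.
whole-barley bread only: max(119/38, 2278/123) = 18.52 servings → $7.41.
avocado only: max(119/25, 2278/611) = 4.76 servings → $4.28.
salmon + whole-barley bread with both tight: 7.248 servings and 0.8428 servings → $15.56.
salmon + avocado: intersection lies outside the first quadrant.
whole-barley bread + avocado with both tight: 0.7824 servings and 3.571 servings → $3.53.
The minimum over all feasible corners is $3.53.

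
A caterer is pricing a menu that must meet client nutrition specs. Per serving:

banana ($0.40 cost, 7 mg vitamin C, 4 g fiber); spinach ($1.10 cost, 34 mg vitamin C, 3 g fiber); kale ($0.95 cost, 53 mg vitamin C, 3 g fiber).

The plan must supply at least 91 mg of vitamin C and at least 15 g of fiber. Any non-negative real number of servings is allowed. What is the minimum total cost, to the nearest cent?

A basic optimal solution has at most two foods positive. Try each food alone and each pair with both targets met exactly.
banana only: max(91/7, 15/4) = 13 servings → $5.20.
spinach only: max(91/34, 15/3) = 5 servings → $5.50.
kale only: max(91/53, 15/3) = 5 servings → $4.75.
banana + spinach with both tight: 2.061 servings and 2.252 servings → $3.30.
banana + kale with both tight: 2.733 servings and 1.356 servings → $2.38.
spinach + kale with both targets exact would need a negative amount; discard.
The minimum over all feasible corners is $2.38.

$2.38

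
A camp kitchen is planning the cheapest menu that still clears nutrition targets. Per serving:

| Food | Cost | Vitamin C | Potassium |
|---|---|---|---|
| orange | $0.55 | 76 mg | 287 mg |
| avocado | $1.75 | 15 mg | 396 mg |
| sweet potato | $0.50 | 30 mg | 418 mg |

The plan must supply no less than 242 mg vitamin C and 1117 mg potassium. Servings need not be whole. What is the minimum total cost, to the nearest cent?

$1.94

orange only: max(242/76, 1117/287) = 3.892 servings → $2.14.
avocado only: max(242/15, 1117/396) = 16.13 servings → $28.23.
sweet potato only: max(242/30, 1117/418) = 8.067 servings → $4.03.
orange + avocado with both tight: 3.066 servings and 0.5986 servings → $2.73.
orange + sweet potato with both tight: 2.921 servings and 0.6666 servings → $1.94.
avocado + sweet potato: intersection lies outside the first quadrant.
So the least-cost plan costs $1.94.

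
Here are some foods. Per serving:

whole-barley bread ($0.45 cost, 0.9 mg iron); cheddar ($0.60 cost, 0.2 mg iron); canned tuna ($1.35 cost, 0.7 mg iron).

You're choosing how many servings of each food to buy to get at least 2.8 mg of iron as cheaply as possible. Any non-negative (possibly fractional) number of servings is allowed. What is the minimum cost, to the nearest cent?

Cost per mg of iron: whole-barley bread $0.5000, canned tuna $1.9286, cheddar $3.0000.
With no serving limits, use only whole-barley bread: 2.8 mg / 0.9 mg = 3.111 servings × $0.45 = $1.40.

$1.40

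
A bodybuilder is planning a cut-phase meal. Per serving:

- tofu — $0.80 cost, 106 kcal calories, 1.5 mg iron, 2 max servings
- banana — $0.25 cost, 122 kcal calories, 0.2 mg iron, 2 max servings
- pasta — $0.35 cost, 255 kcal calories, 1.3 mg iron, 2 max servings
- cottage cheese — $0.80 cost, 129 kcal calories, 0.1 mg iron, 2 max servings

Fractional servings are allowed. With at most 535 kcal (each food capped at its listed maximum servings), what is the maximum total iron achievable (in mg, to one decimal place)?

Iron per kcal: tofu 0.01415, pasta 0.005098, banana 0.001639, cottage cheese 0.0007752.
Take 2 servings of tofu: uses 212 kcal, +3.0 mg iron (running total 3.0 mg).
Take 1.267 servings of pasta: uses 323 kcal, +1.6 mg iron (running total 4.6 mg).
Greedy by best ratio exhausts the calories allowance optimally: 4.6 mg.

4.6 mg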